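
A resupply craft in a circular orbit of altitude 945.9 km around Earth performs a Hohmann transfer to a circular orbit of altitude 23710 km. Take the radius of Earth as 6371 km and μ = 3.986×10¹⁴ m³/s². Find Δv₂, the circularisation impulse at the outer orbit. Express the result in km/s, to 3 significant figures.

Δv ≈ 1.36 km/s

r₁ = 6371 + 945.9 = 7316.9 km = 7.3169×10⁶ m.
r₂ = 6371 + 23710 = 30081 km = 3.0081×10⁷ m.
Transfer ellipse a_t = (r₁ + r₂)/2 = 1.870×10⁷ m.
At r₁: circular v_c1 = √(μ/r₁) = 7381 m/s; transfer-perigee v_p = √[μ(2/r₁ − 1/a_t)] = 9361 m/s.
At r₂: circular v_c2 = √(μ/r₂) = 3640 m/s; transfer-apogee v_a = √[μ(2/r₂ − 1/a_t)] = 2277 m/s.
Δv₂ = v_c2 − v_a = 1363 m/s.
= 1.363 km/s.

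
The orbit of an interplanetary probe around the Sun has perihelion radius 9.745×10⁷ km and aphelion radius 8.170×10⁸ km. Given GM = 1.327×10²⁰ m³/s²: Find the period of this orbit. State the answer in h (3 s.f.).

Semi-major axis a = (r_p + r_a)/2 = (9.7450×10⁷ + 8.1700×10⁸)/2 = 4.5722×10⁸ km = 4.572×10¹¹ m.
By Kepler's third law T = 2π√(a³/μ) = 2π × 2.684×10⁷ = 1.686×10⁸ s.
= 46840 h.

T ≈ 46800 h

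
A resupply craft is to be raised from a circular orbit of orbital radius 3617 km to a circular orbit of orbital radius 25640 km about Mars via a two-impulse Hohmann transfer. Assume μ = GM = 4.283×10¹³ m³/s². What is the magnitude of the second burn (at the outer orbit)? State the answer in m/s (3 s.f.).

Δv ≈ 650 m/s

r₁ = 3617 km = 3.617×10⁶ m.
r₂ = 25640 km = 2.564×10⁷ m.
Transfer ellipse a_t = (r₁ + r₂)/2 = 1.463×10⁷ m.
At r₁: circular v_c1 = √(μ/r₁) = 3441 m/s; transfer-periapsis v_p = √[μ(2/r₁ − 1/a_t)] = 4556 m/s.
At r₂: circular v_c2 = √(μ/r₂) = 1292 m/s; transfer-apoapsis v_a = √[μ(2/r₂ − 1/a_t)] = 642.7 m/s.
Δv₂ = v_c2 − v_a = 649.8 m/s.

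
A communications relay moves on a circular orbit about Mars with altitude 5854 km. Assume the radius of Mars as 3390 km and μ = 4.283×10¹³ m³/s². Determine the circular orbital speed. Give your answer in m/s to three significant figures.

v ≈ 2150 m/s

r = 3390 + 5854 = 9244.0 km = 9.2440×10⁶ m.
For a circular orbit v = √(μ/r) = √(4.283×10¹³ / 9.244×10⁶) = √(4.633×10⁶) = 2153 m/s.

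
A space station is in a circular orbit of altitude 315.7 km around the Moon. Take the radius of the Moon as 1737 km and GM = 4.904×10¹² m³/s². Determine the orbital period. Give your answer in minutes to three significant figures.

T ≈ 139 minutes

r = 1737 + 315.7 = 2052.7 km = 2.0527×10⁶ m.
Kepler's third law: T = 2π√(r³/μ) = 2π√((2.053×10⁶)³ / 4.904×10¹²).
r³/μ = 1.764×10⁶ s², so T = 2π × 1.328×10³ = 8.344×10³ s.
Converting: 8.344×10³ s ÷ 60.00 = 139.1 minutes.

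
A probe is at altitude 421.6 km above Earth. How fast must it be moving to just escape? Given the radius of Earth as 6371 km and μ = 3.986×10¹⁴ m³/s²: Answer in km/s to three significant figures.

v_esc ≈ 10.8 km/s

r = 6371 + 421.6 = 6792.6 km = 6.7926×10⁶ m.
Escape speed v_esc = √(2μ/r) = √(2 × 3.986×10¹⁴ / 6.793×10⁶) = √(1.174×10⁸) = 10830 m/s.
= 10.83 km/s.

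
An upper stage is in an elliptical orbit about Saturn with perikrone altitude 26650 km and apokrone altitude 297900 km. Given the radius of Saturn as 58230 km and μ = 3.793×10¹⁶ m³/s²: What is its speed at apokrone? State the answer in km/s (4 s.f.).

r_p = 58230 + 26650 = 84880 km = 8.4880×10⁷ m.
r_a = 58230 + 297900 = 356130 km = 3.5613×10⁸ m.
Semi-major axis a = (r_p + r_a)/2 = 2.2050×10⁵ km = 2.205×10⁸ m.
Vis-viva: v² = μ(2/r − 1/a) = 3.793×10¹⁶ × (5.616×10⁻⁹ − 4.535×10⁻⁹) = 4.100×10⁷ m²/s².
v = 6403 m/s = 6.403 km/s.

v ≈ 6.403 km/s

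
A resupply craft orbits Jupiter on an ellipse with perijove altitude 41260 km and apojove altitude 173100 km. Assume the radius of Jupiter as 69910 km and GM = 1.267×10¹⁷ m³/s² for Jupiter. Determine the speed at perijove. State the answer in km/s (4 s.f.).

v ≈ 39.55 km/s

r_p = 69910 + 41260 = 111170 km = 1.1117×10⁸ m.
r_a = 69910 + 173100 = 243010 km = 2.4301×10⁸ m.
Semi-major axis a = (r_p + r_a)/2 = 1.7709×10⁵ km = 1.771×10⁸ m.
Vis-viva: v² = μ(2/r − 1/a) = 1.267×10¹⁷ × (1.799×10⁻⁸ − 5.647×10⁻⁹) = 1.564×10⁹ m²/s².
v = 39550 m/s = 39.55 km/s.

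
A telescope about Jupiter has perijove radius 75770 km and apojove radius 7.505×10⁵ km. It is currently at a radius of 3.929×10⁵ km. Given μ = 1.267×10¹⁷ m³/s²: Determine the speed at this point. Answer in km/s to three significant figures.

v ≈ 18.4 km/s

Semi-major axis a = (r_p + r_a)/2 = 4.1314×10⁵ km = 4.131×10⁸ m.
Vis-viva: v² = μ(2/r − 1/a) = 1.267×10¹⁷ × (5.090×10⁻⁹ − 2.421×10⁻⁹) = 3.383×10⁸ m²/s².
v = 18390 m/s = 18.39 km/s.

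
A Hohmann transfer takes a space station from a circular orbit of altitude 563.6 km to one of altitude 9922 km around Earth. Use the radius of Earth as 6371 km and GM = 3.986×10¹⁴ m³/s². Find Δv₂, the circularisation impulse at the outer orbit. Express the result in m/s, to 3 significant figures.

r₁ = 6371 + 563.6 = 6934.6 km = 6.9346×10⁶ m.
r₂ = 6371 + 9922 = 16293 km = 1.6293×10⁷ m.
Transfer ellipse a_t = (r₁ + r₂)/2 = 1.161×10⁷ m.
At r₁: circular v_c1 = √(μ/r₁) = 7582 m/s; transfer-perigee v_p = √[μ(2/r₁ − 1/a_t)] = 8980 m/s.
At r₂: circular v_c2 = √(μ/r₂) = 4946 m/s; transfer-apogee v_a = √[μ(2/r₂ − 1/a_t)] = 3822 m/s.
Δv₂ = v_c2 − v_a = 1124 m/s.

Δv ≈ 1120 m/s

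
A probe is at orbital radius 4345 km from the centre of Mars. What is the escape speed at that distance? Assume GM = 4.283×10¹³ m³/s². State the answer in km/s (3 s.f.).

r = 4345 km = 4.345×10⁶ m.
Escape speed v_esc = √(2μ/r) = √(2 × 4.283×10¹³ / 4.345×10⁶) = √(1.971×10⁷) = 4440 m/s.
= 4.440 km/s.

v_esc ≈ 4.44 km/s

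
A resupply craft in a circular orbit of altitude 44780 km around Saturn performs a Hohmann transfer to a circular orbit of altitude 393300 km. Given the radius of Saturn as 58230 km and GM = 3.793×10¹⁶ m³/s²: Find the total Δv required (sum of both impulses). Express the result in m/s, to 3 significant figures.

r₁ = 58230 + 44780 = 103010 km = 1.0301×10⁸ m.
r₂ = 58230 + 393300 = 451530 km = 4.5153×10⁸ m.
Transfer ellipse a_t = (r₁ + r₂)/2 = 2.773×10⁸ m.
At r₁: circular v_c1 = √(μ/r₁) = 19190 m/s; transfer-perikrone v_p = √[μ(2/r₁ − 1/a_t)] = 24490 m/s.
Δv₁ = v_p − v_c1 = 5298 m/s.
At r₂: circular v_c2 = √(μ/r₂) = 9165 m/s; transfer-apokrone v_a = √[μ(2/r₂ − 1/a_t)] = 5586 m/s.
Δv₂ = v_c2 − v_a = 3579 m/s.
Total Δv = Δv₁ + Δv₂ = 8877 m/s.

Δv_total ≈ 8880 m/s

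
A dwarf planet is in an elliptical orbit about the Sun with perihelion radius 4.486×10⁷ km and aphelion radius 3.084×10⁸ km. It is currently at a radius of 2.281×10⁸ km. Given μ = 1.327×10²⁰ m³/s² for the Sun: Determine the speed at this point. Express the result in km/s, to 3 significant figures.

v ≈ 20.3 km/s

Semi-major axis a = (r_p + r_a)/2 = 1.7663×10⁸ km = 1.766×10¹¹ m.
Vis-viva: v² = μ(2/r − 1/a) = 1.327×10²⁰ × (8.768×10⁻¹² − 5.662×10⁻¹²) = 4.122×10⁸ m²/s².
v = 20300 m/s = 20.30 km/s.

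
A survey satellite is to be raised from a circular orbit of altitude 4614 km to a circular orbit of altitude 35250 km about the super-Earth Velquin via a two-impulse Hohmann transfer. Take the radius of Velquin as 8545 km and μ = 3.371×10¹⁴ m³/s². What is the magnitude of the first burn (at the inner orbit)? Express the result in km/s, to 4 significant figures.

r₁ = 8545 + 4614 = 13159 km = 1.3159×10⁷ m.
r₂ = 8545 + 35250 = 43795 km = 4.3795×10⁷ m.
Transfer ellipse a_t = (r₁ + r₂)/2 = 2.848×10⁷ m.
At r₁: circular v_c1 = √(μ/r₁) = 5061 m/s; transfer-periapsis v_p = √[μ(2/r₁ − 1/a_t)] = 6277 m/s.
Δv₁ = v_p − v_c1 = 1215 m/s.
= 1.215 km/s.

Δv ≈ 1.215 km/s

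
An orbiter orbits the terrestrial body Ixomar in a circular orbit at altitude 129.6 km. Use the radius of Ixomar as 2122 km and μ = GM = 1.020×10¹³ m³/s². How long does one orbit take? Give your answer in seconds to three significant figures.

r = 2122 + 129.6 = 2251.6 km = 2.2516×10⁶ m.
Kepler's third law: T = 2π√(r³/μ) = 2π√((2.252×10⁶)³ / 1.020×10¹³).
r³/μ = 1.119×10⁶ s², so T = 2π × 1.058×10³ = 6.647×10³ s.

T ≈ 6650 seconds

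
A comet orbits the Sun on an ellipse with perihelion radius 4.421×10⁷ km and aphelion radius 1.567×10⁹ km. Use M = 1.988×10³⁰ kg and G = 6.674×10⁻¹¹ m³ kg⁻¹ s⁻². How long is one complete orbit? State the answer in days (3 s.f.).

μ = GM = 6.674×10⁻¹¹ × 1.988×10³⁰ = 1.327×10²⁰ m³/s².
Semi-major axis a = (r_p + r_a)/2 = (4.4210×10⁷ + 1.5670×10⁹)/2 = 8.0560×10⁸ km = 8.056×10¹¹ m.
By Kepler's third law T = 2π√(a³/μ) = 2π × 6.277×10⁷ = 3.944×10⁸ s.
= 4565 days.

T ≈ 4570 days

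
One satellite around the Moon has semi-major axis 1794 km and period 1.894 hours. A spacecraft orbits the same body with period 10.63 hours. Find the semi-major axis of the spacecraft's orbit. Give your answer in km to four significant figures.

Kepler's third law: a³ ∝ T², so a₂ = a₁ (T₂/T₁)^(2/3).
T₂/T₁ = 5.612, (T₂/T₁)^(2/3) = 3.158.
a₂ = 1794 × 3.158 = 5666 km.

a₂ ≈ 5666 km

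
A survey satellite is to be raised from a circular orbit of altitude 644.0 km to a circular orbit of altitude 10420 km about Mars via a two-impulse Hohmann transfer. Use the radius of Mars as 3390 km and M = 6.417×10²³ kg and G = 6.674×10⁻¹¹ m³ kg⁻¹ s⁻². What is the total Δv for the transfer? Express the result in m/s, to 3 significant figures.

μ = GM = 6.674×10⁻¹¹ × 6.417×10²³ = 4.283×10¹³ m³/s².
r₁ = 3390 + 644.0 = 4034.0 km = 4.0340×10⁶ m.
r₂ = 3390 + 10420 = 13810 km = 1.3810×10⁷ m.
Transfer ellipse a_t = (r₁ + r₂)/2 = 8.922×10⁶ m.
At r₁: circular v_c1 = √(μ/r₁) = 3258 m/s; transfer-periapsis v_p = √[μ(2/r₁ − 1/a_t)] = 4054 m/s.
Δv₁ = v_p − v_c1 = 795.4 m/s.
At r₂: circular v_c2 = √(μ/r₂) = 1761 m/s; transfer-apoapsis v_a = √[μ(2/r₂ − 1/a_t)] = 1184 m/s.
Δv₂ = v_c2 − v_a = 576.9 m/s.
Total Δv = Δv₁ + Δv₂ = 1372 m/s.

Δv_total ≈ 1370 m/s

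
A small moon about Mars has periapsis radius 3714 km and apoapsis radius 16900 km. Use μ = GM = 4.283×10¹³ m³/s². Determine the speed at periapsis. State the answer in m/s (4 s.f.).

v ≈ 4348 m/s

Semi-major axis a = (r_p + r_a)/2 = 10307 km = 1.031×10⁷ m.
Vis-viva: v² = μ(2/r − 1/a) = 4.283×10¹³ × (5.385×10⁻⁷ − 9.702×10⁻⁸) = 1.891×10⁷ m²/s².
v = 4348 m/s.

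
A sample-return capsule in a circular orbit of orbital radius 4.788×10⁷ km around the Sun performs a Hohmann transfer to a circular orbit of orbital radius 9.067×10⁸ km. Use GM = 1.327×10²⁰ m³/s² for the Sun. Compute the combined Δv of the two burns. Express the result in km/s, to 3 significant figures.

Δv_total ≈ 28.2 km/s

r₁ = 4.788×10⁷ km = 4.788×10¹⁰ m.
r₂ = 9.067×10⁸ km = 9.067×10¹¹ m.
Transfer ellipse a_t = (r₁ + r₂)/2 = 4.773×10¹¹ m.
At r₁: circular v_c1 = √(μ/r₁) = 52650 m/s; transfer-perihelion v_p = √[μ(2/r₁ − 1/a_t)] = 72560 m/s.
Δv₁ = v_p − v_c1 = 19920 m/s.
At r₂: circular v_c2 = √(μ/r₂) = 12100 m/s; transfer-aphelion v_a = √[μ(2/r₂ − 1/a_t)] = 3832 m/s.
Δv₂ = v_c2 − v_a = 8266 m/s.
Total Δv = Δv₁ + Δv₂ = 28180 m/s = 28.18 km/s.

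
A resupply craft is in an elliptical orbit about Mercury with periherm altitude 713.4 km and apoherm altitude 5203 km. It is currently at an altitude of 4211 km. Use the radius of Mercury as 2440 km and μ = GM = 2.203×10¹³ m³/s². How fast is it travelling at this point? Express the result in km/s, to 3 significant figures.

v ≈ 1.59 km/s

r_p = 2440 + 713.4 = 3153.4 km = 3.1534×10⁶ m.
r_a = 2440 + 5203 = 7643.0 km = 7.6430×10⁶ m.
r = 2440 + 4211 = 6651.0 km = 6.651×10⁶ m.
Semi-major axis a = (r_p + r_a)/2 = 5398.2 km = 5.398×10⁶ m.
Vis-viva: v² = μ(2/r − 1/a) = 2.203×10¹³ × (3.007×10⁻⁷ − 1.852×10⁻⁷) = 2.544×10⁶ m²/s².
v = 1595 m/s = 1.595 km/s.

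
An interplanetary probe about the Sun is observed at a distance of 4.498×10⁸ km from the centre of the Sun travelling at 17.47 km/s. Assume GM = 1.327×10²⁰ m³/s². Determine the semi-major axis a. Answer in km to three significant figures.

r = 4.498×10¹¹ m.
Vis-viva rearranged: 1/a = 2/r − v²/μ = 4.446×10⁻¹² − 2.300×10⁻¹² = 2.146×10⁻¹² m⁻¹.
a = 4.659×10¹¹ m = 4.6588×10⁸ km.

a ≈ 4.66×10⁸ km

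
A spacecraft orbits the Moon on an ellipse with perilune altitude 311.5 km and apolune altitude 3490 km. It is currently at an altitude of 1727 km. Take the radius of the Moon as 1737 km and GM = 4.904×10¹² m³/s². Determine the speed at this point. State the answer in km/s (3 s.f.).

v ≈ 1.22 km/s

r_p = 1737 + 311.5 = 2048.5 km = 2.0485×10⁶ m.
r_a = 1737 + 3490 = 5227.0 km = 5.2270×10⁶ m.
r = 1737 + 1727 = 3464.0 km = 3.464×10⁶ m.
Semi-major axis a = (r_p + r_a)/2 = 3637.8 km = 3.638×10⁶ m.
Vis-viva: v² = μ(2/r − 1/a) = 4.904×10¹² × (5.774×10⁻⁷ − 2.749×10⁻⁷) = 1.483×10⁶ m²/s².
v = 1218 m/s = 1.218 km/s.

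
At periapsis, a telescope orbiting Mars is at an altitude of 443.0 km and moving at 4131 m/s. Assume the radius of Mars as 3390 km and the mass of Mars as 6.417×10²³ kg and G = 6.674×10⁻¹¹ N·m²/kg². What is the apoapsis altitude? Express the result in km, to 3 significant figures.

apoapsis altitude ≈ 9000 km

μ = GM = 6.674×10⁻¹¹ × 6.417×10²³ = 4.283×10¹³ m³/s².
r_p = 3390 + 443.0 = 3833.0 km = 3.833×10⁶ m.
Specific energy ε = v²/2 − μ/r = -2.641×10⁶ J/kg, so a = −μ/(2ε) = 8.109×10⁶ m.
The apsides satisfy r_p + r_a = 2a, so the apoapsis radius is 2a − r_p = 1.239×10⁷ m = 12385 km.
Apoapsis altitude = 12385 − 3390 = 8995.3 km.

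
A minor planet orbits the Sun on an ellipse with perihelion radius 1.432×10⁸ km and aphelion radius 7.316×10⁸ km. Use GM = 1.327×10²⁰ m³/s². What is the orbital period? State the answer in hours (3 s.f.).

Semi-major axis a = (r_p + r_a)/2 = (1.4320×10⁸ + 7.3160×10⁸)/2 = 4.3740×10⁸ km = 4.374×10¹¹ m.
By Kepler's third law T = 2π√(a³/μ) = 2π × 2.511×10⁷ = 1.578×10⁸ s.
= 43830 hours.

T ≈ 43800 hours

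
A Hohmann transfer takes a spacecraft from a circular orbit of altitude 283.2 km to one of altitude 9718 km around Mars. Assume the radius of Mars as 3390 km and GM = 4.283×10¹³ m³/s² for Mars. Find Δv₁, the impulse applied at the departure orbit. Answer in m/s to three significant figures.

r₁ = 3390 + 283.2 = 3673.2 km = 3.6732×10⁶ m.
r₂ = 3390 + 9718 = 13108 km = 1.3108×10⁷ m.
Transfer ellipse a_t = (r₁ + r₂)/2 = 8.391×10⁶ m.
At r₁: circular v_c1 = √(μ/r₁) = 3415 m/s; transfer-periapsis v_p = √[μ(2/r₁ − 1/a_t)] = 4268 m/s.
Δv₁ = v_p − v_c1 = 853.3 m/s.

Δv ≈ 853 m/s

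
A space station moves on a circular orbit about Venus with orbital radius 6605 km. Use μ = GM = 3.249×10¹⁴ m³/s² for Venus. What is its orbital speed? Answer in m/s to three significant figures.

r = 6605 km = 6.605×10⁶ m.
For a circular orbit v = √(μ/r) = √(3.249×10¹⁴ / 6.605×10⁶) = √(4.919×10⁷) = 7014 m/s.

v ≈ 7010 m/s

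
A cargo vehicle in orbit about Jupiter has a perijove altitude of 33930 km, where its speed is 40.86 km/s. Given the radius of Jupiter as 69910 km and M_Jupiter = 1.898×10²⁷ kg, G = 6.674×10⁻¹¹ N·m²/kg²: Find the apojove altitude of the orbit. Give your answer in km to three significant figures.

μ = GM = 6.674×10⁻¹¹ × 1.898×10²⁷ = 1.267×10¹⁷ m³/s².
r_p = 69910 + 33930 = 1.0384×10⁵ km = 1.038×10⁸ m.
Specific energy ε = v²/2 − μ/r = -3.851×10⁸ J/kg, so a = −μ/(2ε) = 1.645×10⁸ m.
The apsides satisfy r_p + r_a = 2a, so the apojove radius is 2a − r_p = 2.251×10⁸ m = 2.2508×10⁵ km.
Apojove altitude = 2.2508×10⁵ − 69910 = 1.5517×10⁵ km.

apojove altitude ≈ 1.55×10⁵ km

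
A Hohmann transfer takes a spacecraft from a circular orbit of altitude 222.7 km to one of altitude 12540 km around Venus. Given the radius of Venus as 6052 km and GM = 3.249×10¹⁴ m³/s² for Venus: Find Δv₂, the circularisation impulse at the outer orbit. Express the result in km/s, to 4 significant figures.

r₁ = 6052 + 222.7 = 6274.7 km = 6.2747×10⁶ m.
r₂ = 6052 + 12540 = 18592 km = 1.8592×10⁷ m.
Transfer ellipse a_t = (r₁ + r₂)/2 = 1.243×10⁷ m.
At r₁: circular v_c1 = √(μ/r₁) = 7196 m/s; transfer-periapsis v_p = √[μ(2/r₁ − 1/a_t)] = 8799 m/s.
At r₂: circular v_c2 = √(μ/r₂) = 4180 m/s; transfer-apoapsis v_a = √[μ(2/r₂ − 1/a_t)] = 2970 m/s.
Δv₂ = v_c2 − v_a = 1211 m/s.
= 1.211 km/s.

Δv ≈ 1.211 km/s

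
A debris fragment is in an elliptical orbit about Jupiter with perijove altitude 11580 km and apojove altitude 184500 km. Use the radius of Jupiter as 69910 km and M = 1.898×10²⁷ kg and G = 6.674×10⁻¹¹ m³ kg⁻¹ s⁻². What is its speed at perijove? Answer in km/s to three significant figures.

μ = GM = 6.674×10⁻¹¹ × 1.898×10²⁷ = 1.267×10¹⁷ m³/s².
r_p = 69910 + 11580 = 81490 km = 8.1490×10⁷ m.
r_a = 69910 + 184500 = 254410 km = 2.5441×10⁸ m.
Semi-major axis a = (r_p + r_a)/2 = 1.6795×10⁵ km = 1.680×10⁸ m.
Vis-viva: v² = μ(2/r − 1/a) = 1.267×10¹⁷ × (2.454×10⁻⁸ − 5.954×10⁻⁹) = 2.355×10⁹ m²/s².
v = 48530 m/s = 48.53 km/s.

v ≈ 48.5 km/s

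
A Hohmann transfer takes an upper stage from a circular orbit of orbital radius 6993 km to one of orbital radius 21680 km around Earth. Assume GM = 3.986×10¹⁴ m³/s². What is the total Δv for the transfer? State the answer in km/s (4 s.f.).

r₁ = 6993 km = 6.993×10⁶ m.
r₂ = 21680 km = 2.168×10⁷ m.
Transfer ellipse a_t = (r₁ + r₂)/2 = 1.434×10⁷ m.
At r₁: circular v_c1 = √(μ/r₁) = 7550 m/s; transfer-perigee v_p = √[μ(2/r₁ − 1/a_t)] = 9284 m/s.
Δv₁ = v_p − v_c1 = 1734 m/s.
At r₂: circular v_c2 = √(μ/r₂) = 4288 m/s; transfer-apogee v_a = √[μ(2/r₂ − 1/a_t)] = 2995 m/s.
Δv₂ = v_c2 − v_a = 1293 m/s.
Total Δv = Δv₁ + Δv₂ = 3028 m/s = 3.028 km/s.

Δv_total ≈ 3.028 km/s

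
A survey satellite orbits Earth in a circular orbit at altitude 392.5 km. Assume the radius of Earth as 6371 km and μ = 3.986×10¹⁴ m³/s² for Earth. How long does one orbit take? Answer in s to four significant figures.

T ≈ 5536 s

r = 6371 + 392.5 = 6763.5 km = 6.7635×10⁶ m.
Kepler's third law: T = 2π√(r³/μ) = 2π√((6.764×10⁶)³ / 3.986×10¹⁴).
r³/μ = 7.762×10⁵ s², so T = 2π × 8.810×10² = 5.536×10³ s.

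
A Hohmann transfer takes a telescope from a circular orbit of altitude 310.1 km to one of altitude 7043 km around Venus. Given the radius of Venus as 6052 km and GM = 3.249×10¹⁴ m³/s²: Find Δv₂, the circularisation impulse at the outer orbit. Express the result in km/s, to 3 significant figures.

r₁ = 6052 + 310.1 = 6362.1 km = 6.3621×10⁶ m.
r₂ = 6052 + 7043 = 13095 km = 1.3095×10⁷ m.
Transfer ellipse a_t = (r₁ + r₂)/2 = 9.729×10⁶ m.
At r₁: circular v_c1 = √(μ/r₁) = 7146 m/s; transfer-periapsis v_p = √[μ(2/r₁ − 1/a_t)] = 8291 m/s.
At r₂: circular v_c2 = √(μ/r₂) = 4981 m/s; transfer-apoapsis v_a = √[μ(2/r₂ − 1/a_t)] = 4028 m/s.
Δv₂ = v_c2 − v_a = 953.0 m/s.
= 0.953 km/s.

Δv ≈ 0.953 km/s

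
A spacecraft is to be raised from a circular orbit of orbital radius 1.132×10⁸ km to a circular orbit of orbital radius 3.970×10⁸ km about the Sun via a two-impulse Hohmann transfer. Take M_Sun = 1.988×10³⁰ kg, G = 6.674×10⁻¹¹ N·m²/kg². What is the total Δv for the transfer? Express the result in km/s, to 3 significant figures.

μ = GM = 6.674×10⁻¹¹ × 1.988×10³⁰ = 1.327×10²⁰ m³/s².
r₁ = 1.132×10⁸ km = 1.132×10¹¹ m.
r₂ = 3.970×10⁸ km = 3.970×10¹¹ m.
Transfer ellipse a_t = (r₁ + r₂)/2 = 2.551×10¹¹ m.
At r₁: circular v_c1 = √(μ/r₁) = 34240 m/s; transfer-perihelion v_p = √[μ(2/r₁ − 1/a_t)] = 42710 m/s.
Δv₁ = v_p − v_c1 = 8473 m/s.
At r₂: circular v_c2 = √(μ/r₂) = 18280 m/s; transfer-aphelion v_a = √[μ(2/r₂ − 1/a_t)] = 12180 m/s.
Δv₂ = v_c2 − v_a = 6103 m/s.
Total Δv = Δv₁ + Δv₂ = 14580 m/s = 14.58 km/s.

Δv_total ≈ 14.6 km/s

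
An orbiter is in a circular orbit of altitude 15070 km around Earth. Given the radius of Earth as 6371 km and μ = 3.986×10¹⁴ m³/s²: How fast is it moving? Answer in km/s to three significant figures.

r = 6371 + 15070 = 21441 km = 2.1441×10⁷ m.
For a circular orbit v = √(μ/r) = √(3.986×10¹⁴ / 2.144×10⁷) = √(1.859×10⁷) = 4312 m/s.
That is 4.312 km/s.

v ≈ 4.31 km/s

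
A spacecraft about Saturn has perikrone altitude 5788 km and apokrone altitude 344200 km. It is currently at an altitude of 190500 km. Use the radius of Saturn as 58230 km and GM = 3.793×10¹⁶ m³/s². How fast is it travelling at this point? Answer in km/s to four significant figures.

r_p = 58230 + 5788 = 64018 km = 6.4018×10⁷ m.
r_a = 58230 + 344200 = 402430 km = 4.0243×10⁸ m.
r = 58230 + 190500 = 2.4873×10⁵ km = 2.487×10⁸ m.
Semi-major axis a = (r_p + r_a)/2 = 2.3322×10⁵ km = 2.332×10⁸ m.
Vis-viva: v² = μ(2/r − 1/a) = 3.793×10¹⁶ × (8.041×10⁻⁹ − 4.288×10⁻⁹) = 1.424×10⁸ m²/s².
v = 11930 m/s = 11.93 km/s.

v ≈ 11.93 km/s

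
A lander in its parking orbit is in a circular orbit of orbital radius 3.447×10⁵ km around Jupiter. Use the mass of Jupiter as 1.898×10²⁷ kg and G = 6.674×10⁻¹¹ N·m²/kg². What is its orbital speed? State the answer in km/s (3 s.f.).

v ≈ 19.2 km/s

μ = GM = 6.674×10⁻¹¹ × 1.898×10²⁷ = 1.267×10¹⁷ m³/s².
r = 3.447×10⁵ km = 3.447×10⁸ m.
For a circular orbit v = √(μ/r) = √(1.267×10¹⁷ / 3.447×10⁸) = √(3.675×10⁸) = 19170 m/s.
That is 19.17 km/s.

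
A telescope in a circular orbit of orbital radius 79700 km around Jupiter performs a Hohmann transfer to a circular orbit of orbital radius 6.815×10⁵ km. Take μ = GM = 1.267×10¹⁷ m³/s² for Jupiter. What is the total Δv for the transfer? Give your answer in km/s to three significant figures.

Δv_total ≈ 20.9 km/s

r₁ = 79700 km = 7.970×10⁷ m.
r₂ = 6.815×10⁵ km = 6.815×10⁸ m.
Transfer ellipse a_t = (r₁ + r₂)/2 = 3.806×10⁸ m.
At r₁: circular v_c1 = √(μ/r₁) = 39870 m/s; transfer-perijove v_p = √[μ(2/r₁ − 1/a_t)] = 53350 m/s.
Δv₁ = v_p − v_c1 = 13480 m/s.
At r₂: circular v_c2 = √(μ/r₂) = 13640 m/s; transfer-apojove v_a = √[μ(2/r₂ − 1/a_t)] = 6240 m/s.
Δv₂ = v_c2 − v_a = 7396 m/s.
Total Δv = Δv₁ + Δv₂ = 20880 m/s = 20.88 km/s.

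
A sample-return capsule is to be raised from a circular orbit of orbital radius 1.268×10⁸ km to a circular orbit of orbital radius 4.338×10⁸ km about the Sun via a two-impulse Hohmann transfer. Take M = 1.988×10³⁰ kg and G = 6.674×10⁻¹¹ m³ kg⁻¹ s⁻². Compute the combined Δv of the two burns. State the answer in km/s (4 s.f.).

μ = GM = 6.674×10⁻¹¹ × 1.988×10³⁰ = 1.327×10²⁰ m³/s².
r₁ = 1.268×10⁸ km = 1.268×10¹¹ m.
r₂ = 4.338×10⁸ km = 4.338×10¹¹ m.
Transfer ellipse a_t = (r₁ + r₂)/2 = 2.803×10¹¹ m.
At r₁: circular v_c1 = √(μ/r₁) = 32350 m/s; transfer-perihelion v_p = √[μ(2/r₁ − 1/a_t)] = 40240 m/s.
Δv₁ = v_p − v_c1 = 7894 m/s.
At r₂: circular v_c2 = √(μ/r₂) = 17490 m/s; transfer-aphelion v_a = √[μ(2/r₂ − 1/a_t)] = 11760 m/s.
Δv₂ = v_c2 − v_a = 5726 m/s.
Total Δv = Δv₁ + Δv₂ = 13620 m/s = 13.62 km/s.

Δv_total ≈ 13.62 km/s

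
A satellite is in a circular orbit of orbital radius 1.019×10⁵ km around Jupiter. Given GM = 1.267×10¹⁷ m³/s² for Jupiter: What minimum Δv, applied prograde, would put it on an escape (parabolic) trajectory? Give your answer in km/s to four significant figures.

r = 1.019×10⁵ km = 1.019×10⁸ m.
Circular speed v_c = √(μ/r) = 35260 m/s.
Escape speed v_esc = √(2μ/r) = √2 × v_c = 49870 m/s.
Δv = v_esc − v_c = 14610 m/s = 14.61 km/s.

Δv ≈ 14.61 km/s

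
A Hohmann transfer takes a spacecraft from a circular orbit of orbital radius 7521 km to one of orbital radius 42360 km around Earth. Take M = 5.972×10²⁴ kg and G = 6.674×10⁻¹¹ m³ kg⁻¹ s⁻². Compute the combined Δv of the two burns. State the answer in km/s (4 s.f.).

μ = GM = 6.674×10⁻¹¹ × 5.972×10²⁴ = 3.986×10¹⁴ m³/s².
r₁ = 7521 km = 7.521×10⁶ m.
r₂ = 42360 km = 4.236×10⁷ m.
Transfer ellipse a_t = (r₁ + r₂)/2 = 2.494×10⁷ m.
At r₁: circular v_c1 = √(μ/r₁) = 7280 m/s; transfer-perigee v_p = √[μ(2/r₁ − 1/a_t)] = 9487 m/s.
Δv₁ = v_p − v_c1 = 2208 m/s.
At r₂: circular v_c2 = √(μ/r₂) = 3067 m/s; transfer-apogee v_a = √[μ(2/r₂ − 1/a_t)] = 1684 m/s.
Δv₂ = v_c2 − v_a = 1383 m/s.
Total Δv = Δv₁ + Δv₂ = 3591 m/s = 3.591 km/s.

Δv_total ≈ 3.591 km/s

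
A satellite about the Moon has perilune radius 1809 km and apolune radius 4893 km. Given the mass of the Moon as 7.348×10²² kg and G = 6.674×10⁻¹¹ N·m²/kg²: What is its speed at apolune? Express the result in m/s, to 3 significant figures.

μ = GM = 6.674×10⁻¹¹ × 7.348×10²² = 4.904×10¹² m³/s².
Semi-major axis a = (r_p + r_a)/2 = 3351.0 km = 3.351×10⁶ m.
Vis-viva: v² = μ(2/r − 1/a) = 4.904×10¹² × (4.087×10⁻⁷ − 2.984×10⁻⁷) = 5.411×10⁵ m²/s².
v = 735.6 m/s.

v ≈ 736 m/s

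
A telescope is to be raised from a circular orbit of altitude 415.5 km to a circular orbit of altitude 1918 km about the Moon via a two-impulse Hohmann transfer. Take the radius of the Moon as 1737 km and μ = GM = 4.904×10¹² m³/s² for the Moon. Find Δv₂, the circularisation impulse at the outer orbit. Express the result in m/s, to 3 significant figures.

r₁ = 1737 + 415.5 = 2152.5 km = 2.1525×10⁶ m.
r₂ = 1737 + 1918 = 3655.0 km = 3.6550×10⁶ m.
Transfer ellipse a_t = (r₁ + r₂)/2 = 2.904×10⁶ m.
At r₁: circular v_c1 = √(μ/r₁) = 1509 m/s; transfer-perilune v_p = √[μ(2/r₁ − 1/a_t)] = 1693 m/s.
At r₂: circular v_c2 = √(μ/r₂) = 1158 m/s; transfer-apolune v_a = √[μ(2/r₂ − 1/a_t)] = 997.3 m/s.
Δv₂ = v_c2 − v_a = 161.0 m/s.

Δv ≈ 161 m/s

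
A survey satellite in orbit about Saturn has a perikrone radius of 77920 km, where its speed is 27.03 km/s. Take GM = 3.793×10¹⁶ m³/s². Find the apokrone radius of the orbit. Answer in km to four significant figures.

apokrone radius ≈ 2.343×10⁵ km

r_p = 7.792×10⁷ m.
Specific energy ε = v²/2 − μ/r = -1.215×10⁸ J/kg, so a = −μ/(2ε) = 1.561×10⁸ m.
The apsides satisfy r_p + r_a = 2a, so the apokrone radius is 2a − r_p = 2.343×10⁸ m = 2.3434×10⁵ km.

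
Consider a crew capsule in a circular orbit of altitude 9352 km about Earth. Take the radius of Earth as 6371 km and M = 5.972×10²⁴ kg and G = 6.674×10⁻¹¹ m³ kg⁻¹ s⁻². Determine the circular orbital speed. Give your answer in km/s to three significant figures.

μ = GM = 6.674×10⁻¹¹ × 5.972×10²⁴ = 3.986×10¹⁴ m³/s².
r = 6371 + 9352 = 15723 km = 1.5723×10⁷ m.
For a circular orbit v = √(μ/r) = √(3.986×10¹⁴ / 1.572×10⁷) = √(2.535×10⁷) = 5035 m/s.
That is 5.035 km/s.

v ≈ 5.03 km/s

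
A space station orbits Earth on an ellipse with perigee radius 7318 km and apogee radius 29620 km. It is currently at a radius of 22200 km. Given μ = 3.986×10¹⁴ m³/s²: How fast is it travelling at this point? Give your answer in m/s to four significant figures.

Semi-major axis a = (r_p + r_a)/2 = 18469 km = 1.847×10⁷ m.
Vis-viva: v² = μ(2/r − 1/a) = 3.986×10¹⁴ × (9.009×10⁻⁸ − 5.414×10⁻⁸) = 1.433×10⁷ m²/s².
v = 3785 m/s.

v ≈ 3785 m/s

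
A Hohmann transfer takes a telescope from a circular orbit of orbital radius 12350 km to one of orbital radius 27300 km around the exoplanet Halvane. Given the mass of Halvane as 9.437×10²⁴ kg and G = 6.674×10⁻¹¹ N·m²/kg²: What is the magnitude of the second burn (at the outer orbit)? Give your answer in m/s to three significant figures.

Δv ≈ 1010 m/s

μ = GM = 6.674×10⁻¹¹ × 9.437×10²⁴ = 6.298×10¹⁴ m³/s².
r₁ = 12350 km = 1.235×10⁷ m.
r₂ = 27300 km = 2.730×10⁷ m.
Transfer ellipse a_t = (r₁ + r₂)/2 = 1.982×10⁷ m.
At r₁: circular v_c1 = √(μ/r₁) = 7141 m/s; transfer-periapsis v_p = √[μ(2/r₁ − 1/a_t)] = 8380 m/s.
At r₂: circular v_c2 = √(μ/r₂) = 4803 m/s; transfer-apoapsis v_a = √[μ(2/r₂ − 1/a_t)] = 3791 m/s.
Δv₂ = v_c2 − v_a = 1012 m/s.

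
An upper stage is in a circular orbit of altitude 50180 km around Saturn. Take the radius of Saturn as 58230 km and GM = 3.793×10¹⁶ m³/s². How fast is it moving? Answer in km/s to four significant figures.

v ≈ 18.70 km/s

r = 58230 + 50180 = 108410 km = 1.0841×10⁸ m.
For a circular orbit v = √(μ/r) = √(3.793×10¹⁶ / 1.084×10⁸) = √(3.499×10⁸) = 18700 m/s.
That is 18.70 km/s.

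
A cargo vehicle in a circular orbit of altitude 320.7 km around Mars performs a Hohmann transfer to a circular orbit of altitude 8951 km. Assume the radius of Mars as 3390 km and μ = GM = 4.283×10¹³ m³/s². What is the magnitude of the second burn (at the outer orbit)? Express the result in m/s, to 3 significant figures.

r₁ = 3390 + 320.7 = 3710.7 km = 3.7107×10⁶ m.
r₂ = 3390 + 8951 = 12341 km = 1.2341×10⁷ m.
Transfer ellipse a_t = (r₁ + r₂)/2 = 8.026×10⁶ m.
At r₁: circular v_c1 = √(μ/r₁) = 3397 m/s; transfer-periapsis v_p = √[μ(2/r₁ − 1/a_t)] = 4213 m/s.
At r₂: circular v_c2 = √(μ/r₂) = 1863 m/s; transfer-apoapsis v_a = √[μ(2/r₂ − 1/a_t)] = 1267 m/s.
Δv₂ = v_c2 − v_a = 596.2 m/s.

Δv ≈ 596 m/s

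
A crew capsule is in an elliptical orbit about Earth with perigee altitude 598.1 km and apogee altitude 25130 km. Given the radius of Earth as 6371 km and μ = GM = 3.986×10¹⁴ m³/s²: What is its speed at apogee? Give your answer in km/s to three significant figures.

v ≈ 2.14 km/s

r_p = 6371 + 598.1 = 6969.1 km = 6.9691×10⁶ m.
r_a = 6371 + 25130 = 31501 km = 3.1501×10⁷ m.
Semi-major axis a = (r_p + r_a)/2 = 19235 km = 1.924×10⁷ m.
Vis-viva: v² = μ(2/r − 1/a) = 3.986×10¹⁴ × (6.349×10⁻⁸ − 5.199×10⁻⁸) = 4.585×10⁶ m²/s².
v = 2141 m/s = 2.141 km/s.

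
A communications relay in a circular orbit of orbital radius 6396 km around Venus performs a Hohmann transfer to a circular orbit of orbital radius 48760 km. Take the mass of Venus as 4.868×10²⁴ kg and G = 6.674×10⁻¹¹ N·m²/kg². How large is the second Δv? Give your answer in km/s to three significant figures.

Δv ≈ 1.34 km/s

μ = GM = 6.674×10⁻¹¹ × 4.868×10²⁴ = 3.249×10¹⁴ m³/s².
r₁ = 6396 km = 6.396×10⁶ m.
r₂ = 48760 km = 4.876×10⁷ m.
Transfer ellipse a_t = (r₁ + r₂)/2 = 2.758×10⁷ m.
At r₁: circular v_c1 = √(μ/r₁) = 7127 m/s; transfer-periapsis v_p = √[μ(2/r₁ − 1/a_t)] = 9477 m/s.
At r₂: circular v_c2 = √(μ/r₂) = 2581 m/s; transfer-apoapsis v_a = √[μ(2/r₂ − 1/a_t)] = 1243 m/s.
Δv₂ = v_c2 − v_a = 1338 m/s.
= 1.338 km/s.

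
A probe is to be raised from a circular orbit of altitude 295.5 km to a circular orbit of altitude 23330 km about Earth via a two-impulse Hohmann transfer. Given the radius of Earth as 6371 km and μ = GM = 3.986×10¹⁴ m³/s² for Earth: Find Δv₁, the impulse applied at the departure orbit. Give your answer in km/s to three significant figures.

r₁ = 6371 + 295.5 = 6666.5 km = 6.6665×10⁶ m.
r₂ = 6371 + 23330 = 29701 km = 2.9701×10⁷ m.
Transfer ellipse a_t = (r₁ + r₂)/2 = 1.818×10⁷ m.
At r₁: circular v_c1 = √(μ/r₁) = 7732 m/s; transfer-perigee v_p = √[μ(2/r₁ − 1/a_t)] = 9882 m/s.
Δv₁ = v_p − v_c1 = 2150 m/s.
= 2.150 km/s.

Δv ≈ 2.15 km/s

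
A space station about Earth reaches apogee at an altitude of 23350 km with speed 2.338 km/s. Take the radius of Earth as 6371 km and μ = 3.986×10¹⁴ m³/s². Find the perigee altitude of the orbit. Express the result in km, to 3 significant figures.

perigee altitude ≈ 1240 km

r_a = 6371 + 23350 = 29721 km = 2.972×10⁷ m.
Specific energy ε = v²/2 − μ/r = -1.068×10⁷ J/kg, so a = −μ/(2ε) = 1.866×10⁷ m.
The apsides satisfy r_p + r_a = 2a, so the perigee radius is 2a − r_a = 7.607×10⁶ m = 7607.1 km.
Perigee altitude = 7607.1 − 6371 = 1236.1 km.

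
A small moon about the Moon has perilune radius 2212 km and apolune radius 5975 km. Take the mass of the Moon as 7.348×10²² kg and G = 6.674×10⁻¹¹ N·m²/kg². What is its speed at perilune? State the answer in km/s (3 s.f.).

μ = GM = 6.674×10⁻¹¹ × 7.348×10²² = 4.904×10¹² m³/s².
Semi-major axis a = (r_p + r_a)/2 = 4093.5 km = 4.094×10⁶ m.
Vis-viva: v² = μ(2/r − 1/a) = 4.904×10¹² × (9.042×10⁻⁷ − 2.443×10⁻⁷) = 3.236×10⁶ m²/s².
v = 1799 m/s = 1.799 km/s.

v ≈ 1.80 km/s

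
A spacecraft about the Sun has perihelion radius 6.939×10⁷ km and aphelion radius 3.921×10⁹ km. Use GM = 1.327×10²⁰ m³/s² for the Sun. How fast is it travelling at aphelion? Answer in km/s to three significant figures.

Semi-major axis a = (r_p + r_a)/2 = 1.9952×10⁹ km = 1.995×10¹² m.
Vis-viva: v² = μ(2/r − 1/a) = 1.327×10²⁰ × (5.101×10⁻¹³ − 5.012×10⁻¹³) = 1.177×10⁶ m²/s².
v = 1085 m/s = 1.085 km/s.

v ≈ 1.08 km/s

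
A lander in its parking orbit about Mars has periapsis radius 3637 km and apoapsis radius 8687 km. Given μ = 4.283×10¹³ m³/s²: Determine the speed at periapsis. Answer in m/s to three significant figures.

v ≈ 4070 m/s

Semi-major axis a = (r_p + r_a)/2 = 6162.0 km = 6.162×10⁶ m.
Vis-viva: v² = μ(2/r − 1/a) = 4.283×10¹³ × (5.499×10⁻⁷ − 1.623×10⁻⁷) = 1.660×10⁷ m²/s².
v = 4075 m/s.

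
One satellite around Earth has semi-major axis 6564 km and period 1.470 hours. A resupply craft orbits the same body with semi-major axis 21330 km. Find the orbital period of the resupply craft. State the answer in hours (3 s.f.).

T₂ ≈ 8.61 hours

Kepler's third law: T² ∝ a³, so T₂ = T₁ (a₂/a₁)^(3/2).
a₂/a₁ = 3.250, (a₂/a₁)^(3/2) = 5.858.
T₂ = 1.470 × 5.858 = 8.611 hours.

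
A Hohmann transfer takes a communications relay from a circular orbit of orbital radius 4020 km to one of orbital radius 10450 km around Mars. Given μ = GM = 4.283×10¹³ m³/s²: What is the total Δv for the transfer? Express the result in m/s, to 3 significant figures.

r₁ = 4020 km = 4.020×10⁶ m.
r₂ = 10450 km = 1.045×10⁷ m.
Transfer ellipse a_t = (r₁ + r₂)/2 = 7.235×10⁶ m.
At r₁: circular v_c1 = √(μ/r₁) = 3264 m/s; transfer-periapsis v_p = √[μ(2/r₁ − 1/a_t)] = 3923 m/s.
Δv₁ = v_p − v_c1 = 658.8 m/s.
At r₂: circular v_c2 = √(μ/r₂) = 2024 m/s; transfer-apoapsis v_a = √[μ(2/r₂ − 1/a_t)] = 1509 m/s.
Δv₂ = v_c2 − v_a = 515.4 m/s.
Total Δv = Δv₁ + Δv₂ = 1174 m/s.

Δv_total ≈ 1170 m/s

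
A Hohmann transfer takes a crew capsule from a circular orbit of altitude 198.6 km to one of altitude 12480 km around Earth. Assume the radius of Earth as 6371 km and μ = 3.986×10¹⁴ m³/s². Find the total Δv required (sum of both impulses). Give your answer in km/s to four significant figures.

r₁ = 6371 + 198.6 = 6569.6 km = 6.5696×10⁶ m.
r₂ = 6371 + 12480 = 18851 km = 1.8851×10⁷ m.
Transfer ellipse a_t = (r₁ + r₂)/2 = 1.271×10⁷ m.
At r₁: circular v_c1 = √(μ/r₁) = 7789 m/s; transfer-perigee v_p = √[μ(2/r₁ − 1/a_t)] = 9486 m/s.
Δv₁ = v_p − v_c1 = 1697 m/s.
At r₂: circular v_c2 = √(μ/r₂) = 4598 m/s; transfer-apogee v_a = √[μ(2/r₂ − 1/a_t)] = 3306 m/s.
Δv₂ = v_c2 − v_a = 1292 m/s.
Total Δv = Δv₁ + Δv₂ = 2989 m/s = 2.989 km/s.

Δv_total ≈ 2.989 km/s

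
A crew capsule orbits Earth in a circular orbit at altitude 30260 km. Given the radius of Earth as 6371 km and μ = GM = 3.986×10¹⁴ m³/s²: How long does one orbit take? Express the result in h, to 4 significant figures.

T ≈ 19.38 h

r = 6371 + 30260 = 36631 km = 3.6631×10⁷ m.
Kepler's third law: T = 2π√(r³/μ) = 2π√((3.663×10⁷)³ / 3.986×10¹⁴).
r³/μ = 1.233×10⁸ s², so T = 2π × 1.110×10⁴ = 6.977×10⁴ s.
Converting: 6.977×10⁴ s ÷ 3600 = 19.38 h.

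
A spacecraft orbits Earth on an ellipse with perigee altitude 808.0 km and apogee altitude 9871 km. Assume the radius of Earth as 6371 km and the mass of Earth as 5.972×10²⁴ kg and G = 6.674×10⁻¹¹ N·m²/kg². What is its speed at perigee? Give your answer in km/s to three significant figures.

μ = GM = 6.674×10⁻¹¹ × 5.972×10²⁴ = 3.986×10¹⁴ m³/s².
r_p = 6371 + 808.0 = 7179.0 km = 7.1790×10⁶ m.
r_a = 6371 + 9871 = 16242 km = 1.6242×10⁷ m.
Semi-major axis a = (r_p + r_a)/2 = 11710 km = 1.171×10⁷ m.
Vis-viva: v² = μ(2/r − 1/a) = 3.986×10¹⁴ × (2.786×10⁻⁷ − 8.539×10⁻⁸) = 7.700×10⁷ m²/s².
v = 8775 m/s = 8.775 km/s.

v ≈ 8.78 km/s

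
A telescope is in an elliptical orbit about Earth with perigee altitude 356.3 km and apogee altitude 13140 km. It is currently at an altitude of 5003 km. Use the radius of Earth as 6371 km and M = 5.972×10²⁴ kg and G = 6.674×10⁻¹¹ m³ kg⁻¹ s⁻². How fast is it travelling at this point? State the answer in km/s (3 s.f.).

μ = GM = 6.674×10⁻¹¹ × 5.972×10²⁴ = 3.986×10¹⁴ m³/s².
r_p = 6371 + 356.3 = 6727.3 km = 6.7273×10⁶ m.
r_a = 6371 + 13140 = 19511 km = 1.9511×10⁷ m.
r = 6371 + 5003 = 11374 km = 1.137×10⁷ m.
Semi-major axis a = (r_p + r_a)/2 = 13119 km = 1.312×10⁷ m.
Vis-viva: v² = μ(2/r − 1/a) = 3.986×10¹⁴ × (1.758×10⁻⁷ − 7.622×10⁻⁸) = 3.970×10⁷ m²/s².
v = 6301 m/s = 6.301 km/s.

v ≈ 6.30 km/s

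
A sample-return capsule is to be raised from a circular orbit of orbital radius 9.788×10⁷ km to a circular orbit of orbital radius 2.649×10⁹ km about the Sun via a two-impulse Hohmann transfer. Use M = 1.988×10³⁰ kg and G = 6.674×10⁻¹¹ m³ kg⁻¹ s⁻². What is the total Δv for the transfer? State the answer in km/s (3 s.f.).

μ = GM = 6.674×10⁻¹¹ × 1.988×10³⁰ = 1.327×10²⁰ m³/s².
r₁ = 9.788×10⁷ km = 9.788×10¹⁰ m.
r₂ = 2.649×10⁹ km = 2.649×10¹² m.
Transfer ellipse a_t = (r₁ + r₂)/2 = 1.373×10¹² m.
At r₁: circular v_c1 = √(μ/r₁) = 36820 m/s; transfer-perihelion v_p = √[μ(2/r₁ − 1/a_t)] = 51130 m/s.
Δv₁ = v_p − v_c1 = 14310 m/s.
At r₂: circular v_c2 = √(μ/r₂) = 7077 m/s; transfer-aphelion v_a = √[μ(2/r₂ − 1/a_t)] = 1889 m/s.
Δv₂ = v_c2 − v_a = 5188 m/s.
Total Δv = Δv₁ + Δv₂ = 19500 m/s = 19.50 km/s.

Δv_total ≈ 19.5 km/s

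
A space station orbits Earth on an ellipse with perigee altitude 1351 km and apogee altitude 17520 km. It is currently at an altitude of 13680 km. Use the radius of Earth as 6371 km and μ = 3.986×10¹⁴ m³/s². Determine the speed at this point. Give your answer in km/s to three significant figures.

r_p = 6371 + 1351 = 7722.0 km = 7.7220×10⁶ m.
r_a = 6371 + 17520 = 23891 km = 2.3891×10⁷ m.
r = 6371 + 13680 = 20051 km = 2.005×10⁷ m.
Semi-major axis a = (r_p + r_a)/2 = 15806 km = 1.581×10⁷ m.
Vis-viva: v² = μ(2/r − 1/a) = 3.986×10¹⁴ × (9.975×10⁻⁸ − 6.327×10⁻⁸) = 1.454×10⁷ m²/s².
v = 3813 m/s = 3.813 km/s.

v ≈ 3.81 km/s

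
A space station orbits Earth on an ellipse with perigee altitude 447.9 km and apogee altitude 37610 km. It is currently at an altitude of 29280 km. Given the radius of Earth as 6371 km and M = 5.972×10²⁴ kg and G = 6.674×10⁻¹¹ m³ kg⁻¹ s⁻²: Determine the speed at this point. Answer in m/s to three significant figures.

v ≈ 2580 m/s

μ = GM = 6.674×10⁻¹¹ × 5.972×10²⁴ = 3.986×10¹⁴ m³/s².
r_p = 6371 + 447.9 = 6818.9 km = 6.8189×10⁶ m.
r_a = 6371 + 37610 = 43981 km = 4.3981×10⁷ m.
r = 6371 + 29280 = 35651 km = 3.565×10⁷ m.
Semi-major axis a = (r_p + r_a)/2 = 25400 km = 2.540×10⁷ m.
Vis-viva: v² = μ(2/r − 1/a) = 3.986×10¹⁴ × (5.610×10⁻⁸ − 3.937×10⁻⁸) = 6.668×10⁶ m²/s².
v = 2582 m/s.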